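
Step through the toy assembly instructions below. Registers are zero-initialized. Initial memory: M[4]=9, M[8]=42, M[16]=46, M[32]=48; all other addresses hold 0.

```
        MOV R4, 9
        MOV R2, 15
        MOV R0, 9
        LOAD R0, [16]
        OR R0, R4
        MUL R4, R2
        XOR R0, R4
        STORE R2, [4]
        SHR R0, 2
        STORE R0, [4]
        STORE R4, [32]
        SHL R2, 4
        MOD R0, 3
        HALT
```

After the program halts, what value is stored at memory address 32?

135

after MOV R4, 9: R4=9
after MOV R2, 15: R2=15
after MOV R0, 9: R0=9
after LOAD R0, [16]: R0=M[16]=46
after OR R0, R4: R0=46|9=47
after MUL R4, R2: R4=9*15=135
after XOR R0, R4: R0=47^135=168
STORE R2, [4] → M[4]=15
after SHR R0, 2: R0=168>>2=42
STORE R0, [4] → M[4]=42
STORE R4, [32] → M[32]=135
after SHL R2, 4: R2=15<<4=240
after MOD R0, 3: R0=42%3=0
halt.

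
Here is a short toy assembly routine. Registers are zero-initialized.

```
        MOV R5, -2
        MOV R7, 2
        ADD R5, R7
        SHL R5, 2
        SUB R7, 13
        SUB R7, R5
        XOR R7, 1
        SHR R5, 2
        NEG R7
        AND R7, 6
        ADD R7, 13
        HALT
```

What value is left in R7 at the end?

17

after MOV R5, -2: R5=-2
after MOV R7, 2: R7=2
after ADD R5, R7: R5=(-2)+2=0
after SHL R5, 2: R5=0<<2=0
after SUB R7, 13: R7=2-13=-11
after SUB R7, R5: R7=(-11)-0=-11
after XOR R7, 1: R7=(-11)^1=-12
after SHR R5, 2: R5=0>>2=0
after NEG R7: R7=-(-12)=12
after AND R7, 6: R7=12&6=4
after ADD R7, 13: R7=4+13=17
halt.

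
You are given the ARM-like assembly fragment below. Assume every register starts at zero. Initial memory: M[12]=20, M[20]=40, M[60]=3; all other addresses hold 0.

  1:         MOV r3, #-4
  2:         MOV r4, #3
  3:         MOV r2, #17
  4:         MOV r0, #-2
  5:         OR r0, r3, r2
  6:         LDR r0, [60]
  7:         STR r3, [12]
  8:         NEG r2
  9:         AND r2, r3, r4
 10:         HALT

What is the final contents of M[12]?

r3=-4
r4=3
r2=17
r0=-2
r0=(-4)|17=-3
r0=M[60]=3
STR r3, [12] → M[12]=-4
r2=-(17)=-17
r2=(-4)&3=0
halt.

-4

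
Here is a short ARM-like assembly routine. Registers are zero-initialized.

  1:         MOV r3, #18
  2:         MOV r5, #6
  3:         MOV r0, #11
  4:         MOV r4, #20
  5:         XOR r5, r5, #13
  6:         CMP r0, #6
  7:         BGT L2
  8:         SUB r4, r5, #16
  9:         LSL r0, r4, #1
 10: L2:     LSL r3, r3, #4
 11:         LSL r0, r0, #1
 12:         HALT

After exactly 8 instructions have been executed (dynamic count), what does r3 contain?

after MOV r3, #18: r3=18
after MOV r5, #6: r5=6
after MOV r0, #11: r0=11
after MOV r4, #20: r4=20
after XOR r5, r5, #13: r5=6^13=11
CMP r0, #6  (cmp 11,6)
BGT L2: taken
after LSL r3, r3, #4: r3=18<<4=288
After step 8: r3 = 288.

288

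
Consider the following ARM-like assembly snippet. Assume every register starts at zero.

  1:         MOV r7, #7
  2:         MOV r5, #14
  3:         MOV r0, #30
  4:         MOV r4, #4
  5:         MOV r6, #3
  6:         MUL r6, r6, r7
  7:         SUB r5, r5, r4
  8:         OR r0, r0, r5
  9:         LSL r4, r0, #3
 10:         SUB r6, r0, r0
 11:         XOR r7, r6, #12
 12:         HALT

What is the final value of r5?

10

MOV r7, #7 → r7=7
MOV r5, #14 → r5=14
MOV r0, #30 → r0=30
MOV r4, #4 → r4=4
MOV r6, #3 → r6=3
MUL r6, r6, r7 → r6=3*7=21
SUB r5, r5, r4 → r5=14-4=10
OR r0, r0, r5 → r0=30|10=30
LSL r4, r0, #3 → r4=30<<3=240
SUB r6, r0, r0 → r6=30-30=0
XOR r7, r6, #12 → r7=0^12=12
halt.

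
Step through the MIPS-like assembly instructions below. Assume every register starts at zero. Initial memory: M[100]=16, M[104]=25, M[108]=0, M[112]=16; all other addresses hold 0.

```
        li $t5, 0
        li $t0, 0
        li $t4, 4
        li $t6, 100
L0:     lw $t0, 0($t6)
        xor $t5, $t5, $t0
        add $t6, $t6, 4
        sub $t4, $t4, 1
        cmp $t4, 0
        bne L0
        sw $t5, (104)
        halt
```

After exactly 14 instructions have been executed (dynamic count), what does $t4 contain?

li $t5, 0 → $t5=0
li $t0, 0 → $t0=0
li $t4, 4 → $t4=4
li $t6, 100 → $t6=100
lw $t0, 0($t6) → $t0=M[100]=16
xor $t5, $t5, $t0 → $t5=0^16=16
add $t6, $t6, 4 → $t6=100+4=104
sub $t4, $t4, 1 → $t4=4-1=3
cmp $t4, 0  (cmp 3,0)
bne L0: taken
lw $t0, 0($t6) → $t0=M[104]=25
xor $t5, $t5, $t0 → $t5=16^25=9
add $t6, $t6, 4 → $t6=104+4=108
sub $t4, $t4, 1 → $t4=3-1=2
After step 14: $t4 = 2.

2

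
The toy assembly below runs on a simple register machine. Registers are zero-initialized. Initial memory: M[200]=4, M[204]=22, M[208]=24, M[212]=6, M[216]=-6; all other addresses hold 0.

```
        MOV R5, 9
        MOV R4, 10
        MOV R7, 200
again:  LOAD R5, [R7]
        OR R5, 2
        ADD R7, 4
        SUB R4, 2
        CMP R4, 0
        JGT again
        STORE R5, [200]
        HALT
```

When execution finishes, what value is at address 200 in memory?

-6

MOV R5, 9 → R5=9
MOV R4, 10 → R4=10
MOV R7, 200 → R7=200
LOAD R5, [R7] → R5=M[200]=4
OR R5, 2 → R5=4|2=6
ADD R7, 4 → R7=200+4=204
SUB R4, 2 → R4=10-2=8
CMP R4, 0  (cmp 8,0)
JGT again: taken
LOAD R5, [R7] → R5=M[204]=22
OR R5, 2 → R5=22|2=22
ADD R7, 4 → R7=204+4=208
SUB R4, 2 → R4=8-2=6
CMP R4, 0  (cmp 6,0)
JGT again: taken
LOAD R5, [R7] → R5=M[208]=24
OR R5, 2 → R5=24|2=26
ADD R7, 4 → R7=208+4=212
SUB R4, 2 → R4=6-2=4
CMP R4, 0  (cmp 4,0)
JGT again: taken
LOAD R5, [R7] → R5=M[212]=6
OR R5, 2 → R5=6|2=6
ADD R7, 4 → R7=212+4=216
SUB R4, 2 → R4=4-2=2
CMP R4, 0  (cmp 2,0)
JGT again: taken
LOAD R5, [R7] → R5=M[216]=-6
OR R5, 2 → R5=(-6)|2=-6
ADD R7, 4 → R7=216+4=220
SUB R4, 2 → R4=2-2=0
CMP R4, 0  (cmp 0,0)
JGT again: not taken
STORE R5, [200] → M[200]=-6
halt.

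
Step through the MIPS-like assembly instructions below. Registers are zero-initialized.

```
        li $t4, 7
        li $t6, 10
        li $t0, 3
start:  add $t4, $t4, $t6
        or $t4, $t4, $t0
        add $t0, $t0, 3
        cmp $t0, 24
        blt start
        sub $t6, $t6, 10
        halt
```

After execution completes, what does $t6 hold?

li $t4, 7 → $t4=7
li $t6, 10 → $t6=10
li $t0, 3 → $t0=3
add $t4, $t4, $t6 → $t4=7+10=17
or $t4, $t4, $t0 → $t4=17|3=19
add $t0, $t0, 3 → $t0=3+3=6
cmp $t0, 24  (cmp 6,24)
blt start: taken
add $t4, $t4, $t6 → $t4=19+10=29
or $t4, $t4, $t0 → $t4=29|6=31
add $t0, $t0, 3 → $t0=6+3=9
cmp $t0, 24  (cmp 9,24)
blt start: taken
add $t4, $t4, $t6 → $t4=31+10=41
or $t4, $t4, $t0 → $t4=41|9=41
add $t0, $t0, 3 → $t0=9+3=12
cmp $t0, 24  (cmp 12,24)
blt start: taken
add $t4, $t4, $t6 → $t4=41+10=51
or $t4, $t4, $t0 → $t4=51|12=63
add $t0, $t0, 3 → $t0=12+3=15
cmp $t0, 24  (cmp 15,24)
blt start: taken
add $t4, $t4, $t6 → $t4=63+10=73
or $t4, $t4, $t0 → $t4=73|15=79
add $t0, $t0, 3 → $t0=15+3=18
cmp $t0, 24  (cmp 18,24)
blt start: taken
add $t4, $t4, $t6 → $t4=79+10=89
or $t4, $t4, $t0 → $t4=89|18=91
add $t0, $t0, 3 → $t0=18+3=21
cmp $t0, 24  (cmp 21,24)
blt start: taken
add $t4, $t4, $t6 → $t4=91+10=101
or $t4, $t4, $t0 → $t4=101|21=117
add $t0, $t0, 3 → $t0=21+3=24
cmp $t0, 24  (cmp 24,24)
blt start: not taken
sub $t6, $t6, 10 → $t6=10-10=0
halt.

0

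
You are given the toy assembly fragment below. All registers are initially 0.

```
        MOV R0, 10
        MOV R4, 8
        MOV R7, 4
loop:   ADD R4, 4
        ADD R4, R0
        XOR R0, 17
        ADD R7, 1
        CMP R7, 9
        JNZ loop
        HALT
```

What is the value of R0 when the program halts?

MOV R0, 10 → R0=10
MOV R4, 8 → R4=8
MOV R7, 4 → R7=4
ADD R4, 4 → R4=8+4=12
ADD R4, R0 → R4=12+10=22
XOR R0, 17 → R0=10^17=27
ADD R7, 1 → R7=4+1=5
CMP R7, 9  (cmp 5,9)
JNZ loop: taken
ADD R4, 4 → R4=22+4=26
ADD R4, R0 → R4=26+27=53
XOR R0, 17 → R0=27^17=10
ADD R7, 1 → R7=5+1=6
CMP R7, 9  (cmp 6,9)
JNZ loop: taken
ADD R4, 4 → R4=53+4=57
ADD R4, R0 → R4=57+10=67
XOR R0, 17 → R0=10^17=27
ADD R7, 1 → R7=6+1=7
CMP R7, 9  (cmp 7,9)
JNZ loop: taken
ADD R4, 4 → R4=67+4=71
ADD R4, R0 → R4=71+27=98
XOR R0, 17 → R0=27^17=10
ADD R7, 1 → R7=7+1=8
CMP R7, 9  (cmp 8,9)
JNZ loop: taken
ADD R4, 4 → R4=98+4=102
ADD R4, R0 → R4=102+10=112
XOR R0, 17 → R0=10^17=27
ADD R7, 1 → R7=8+1=9
CMP R7, 9  (cmp 9,9)
JNZ loop: not taken
halt.

27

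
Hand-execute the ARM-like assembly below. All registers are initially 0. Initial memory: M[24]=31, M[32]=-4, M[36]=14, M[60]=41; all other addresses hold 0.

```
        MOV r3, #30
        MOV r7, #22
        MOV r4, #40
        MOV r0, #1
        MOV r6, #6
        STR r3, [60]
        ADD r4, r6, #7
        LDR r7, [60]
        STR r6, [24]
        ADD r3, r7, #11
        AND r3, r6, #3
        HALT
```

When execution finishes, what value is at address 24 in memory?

MOV r3, #30 → r3=30
MOV r7, #22 → r7=22
MOV r4, #40 → r4=40
MOV r0, #1 → r0=1
MOV r6, #6 → r6=6
STR r3, [60] → M[60]=30
ADD r4, r6, #7 → r4=6+7=13
LDR r7, [60] → r7=M[60]=30
STR r6, [24] → M[24]=6
ADD r3, r7, #11 → r3=30+11=41
AND r3, r6, #3 → r3=6&3=2
halt.

6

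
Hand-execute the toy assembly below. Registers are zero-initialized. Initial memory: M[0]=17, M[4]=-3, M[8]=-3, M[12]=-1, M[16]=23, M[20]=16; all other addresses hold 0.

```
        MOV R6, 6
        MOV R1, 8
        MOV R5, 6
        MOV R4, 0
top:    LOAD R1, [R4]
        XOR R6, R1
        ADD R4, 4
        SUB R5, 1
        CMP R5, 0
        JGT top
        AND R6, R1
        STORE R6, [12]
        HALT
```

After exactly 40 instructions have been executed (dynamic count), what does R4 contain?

after MOV R6, 6: R6=6
after MOV R1, 8: R1=8
after MOV R5, 6: R5=6
after MOV R4, 0: R4=0
after LOAD R1, [R4]: R1=M[0]=17
after XOR R6, R1: R6=6^17=23
after ADD R4, 4: R4=0+4=4
after SUB R5, 1: R5=6-1=5
CMP R5, 0  (cmp 5,0)
JGT top: taken
after LOAD R1, [R4]: R1=M[4]=-3
after XOR R6, R1: R6=23^(-3)=-22
after ADD R4, 4: R4=4+4=8
after SUB R5, 1: R5=5-1=4
CMP R5, 0  (cmp 4,0)
JGT top: taken
after LOAD R1, [R4]: R1=M[8]=-3
after XOR R6, R1: R6=(-22)^(-3)=23
after ADD R4, 4: R4=8+4=12
after SUB R5, 1: R5=4-1=3
CMP R5, 0  (cmp 3,0)
JGT top: taken
after LOAD R1, [R4]: R1=M[12]=-1
after XOR R6, R1: R6=23^(-1)=-24
after ADD R4, 4: R4=12+4=16
after SUB R5, 1: R5=3-1=2
CMP R5, 0  (cmp 2,0)
JGT top: taken
after LOAD R1, [R4]: R1=M[16]=23
after XOR R6, R1: R6=(-24)^23=-1
after ADD R4, 4: R4=16+4=20
after SUB R5, 1: R5=2-1=1
CMP R5, 0  (cmp 1,0)
JGT top: taken
after LOAD R1, [R4]: R1=M[20]=16
after XOR R6, R1: R6=(-1)^16=-17
after ADD R4, 4: R4=20+4=24
after SUB R5, 1: R5=1-1=0
CMP R5, 0  (cmp 0,0)
JGT top: not taken
After step 40: R4 = 24.

24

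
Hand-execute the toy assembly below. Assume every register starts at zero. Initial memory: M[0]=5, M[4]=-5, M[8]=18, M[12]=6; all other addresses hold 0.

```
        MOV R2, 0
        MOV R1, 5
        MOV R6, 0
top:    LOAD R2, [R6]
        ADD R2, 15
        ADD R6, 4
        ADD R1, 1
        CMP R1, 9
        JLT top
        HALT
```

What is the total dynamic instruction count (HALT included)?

after MOV R2, 0: R2=0
after MOV R1, 5: R1=5
after MOV R6, 0: R6=0
after LOAD R2, [R6]: R2=M[0]=5
after ADD R2, 15: R2=5+15=20
after ADD R6, 4: R6=0+4=4
after ADD R1, 1: R1=5+1=6
CMP R1, 9  (cmp 6,9)
JLT top: taken
after LOAD R2, [R6]: R2=M[4]=-5
after ADD R2, 15: R2=(-5)+15=10
after ADD R6, 4: R6=4+4=8
after ADD R1, 1: R1=6+1=7
CMP R1, 9  (cmp 7,9)
JLT top: taken
after LOAD R2, [R6]: R2=M[8]=18
after ADD R2, 15: R2=18+15=33
after ADD R6, 4: R6=8+4=12
after ADD R1, 1: R1=7+1=8
CMP R1, 9  (cmp 8,9)
JLT top: taken
after LOAD R2, [R6]: R2=M[12]=6
after ADD R2, 15: R2=6+15=21
after ADD R6, 4: R6=12+4=16
after ADD R1, 1: R1=8+1=9
CMP R1, 9  (cmp 9,9)
JLT top: not taken
halt.
Total executed instructions: 28.

28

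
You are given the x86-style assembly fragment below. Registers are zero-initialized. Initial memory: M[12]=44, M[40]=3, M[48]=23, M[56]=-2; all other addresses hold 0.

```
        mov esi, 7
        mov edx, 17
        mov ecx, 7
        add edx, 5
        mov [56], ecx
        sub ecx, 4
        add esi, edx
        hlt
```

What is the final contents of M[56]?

7

mov esi, 7 → esi=7
mov edx, 17 → edx=17
mov ecx, 7 → ecx=7
add edx, 5 → edx=17+5=22
mov [56], ecx → M[56]=7
sub ecx, 4 → ecx=7-4=3
add esi, edx → esi=7+22=29
halt.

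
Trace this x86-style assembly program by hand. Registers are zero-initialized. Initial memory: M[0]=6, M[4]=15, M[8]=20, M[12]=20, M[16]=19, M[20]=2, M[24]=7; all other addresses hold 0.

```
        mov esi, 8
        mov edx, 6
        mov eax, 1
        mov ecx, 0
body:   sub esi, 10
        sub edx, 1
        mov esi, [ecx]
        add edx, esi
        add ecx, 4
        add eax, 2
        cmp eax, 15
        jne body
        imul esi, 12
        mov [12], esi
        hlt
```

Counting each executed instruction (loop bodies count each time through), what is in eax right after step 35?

mov esi, 8 → esi=8
mov edx, 6 → edx=6
mov eax, 1 → eax=1
mov ecx, 0 → ecx=0
sub esi, 10 → esi=8-10=-2
sub edx, 1 → edx=6-1=5
mov esi, [ecx] → esi=M[0]=6
add edx, esi → edx=5+6=11
add ecx, 4 → ecx=0+4=4
add eax, 2 → eax=1+2=3
cmp eax, 15  (cmp 3,15)
jne body: taken
sub esi, 10 → esi=6-10=-4
sub edx, 1 → edx=11-1=10
mov esi, [ecx] → esi=M[4]=15
add edx, esi → edx=10+15=25
add ecx, 4 → ecx=4+4=8
add eax, 2 → eax=3+2=5
cmp eax, 15  (cmp 5,15)
jne body: taken
sub esi, 10 → esi=15-10=5
sub edx, 1 → edx=25-1=24
mov esi, [ecx] → esi=M[8]=20
add edx, esi → edx=24+20=44
add ecx, 4 → ecx=8+4=12
add eax, 2 → eax=5+2=7
cmp eax, 15  (cmp 7,15)
jne body: taken
sub esi, 10 → esi=20-10=10
sub edx, 1 → edx=44-1=43
mov esi, [ecx] → esi=M[12]=20
add edx, esi → edx=43+20=63
add ecx, 4 → ecx=12+4=16
add eax, 2 → eax=7+2=9
cmp eax, 15  (cmp 9,15)
After step 35: eax = 9.

9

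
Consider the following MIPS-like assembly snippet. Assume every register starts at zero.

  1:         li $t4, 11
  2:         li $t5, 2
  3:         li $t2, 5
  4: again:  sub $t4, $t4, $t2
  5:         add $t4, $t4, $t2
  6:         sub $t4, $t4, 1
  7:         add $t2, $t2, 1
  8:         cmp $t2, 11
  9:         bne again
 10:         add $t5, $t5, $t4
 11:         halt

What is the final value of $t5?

li $t4, 11 → $t4=11
li $t5, 2 → $t5=2
li $t2, 5 → $t2=5
sub $t4, $t4, $t2 → $t4=11-5=6
add $t4, $t4, $t2 → $t4=6+5=11
sub $t4, $t4, 1 → $t4=11-1=10
add $t2, $t2, 1 → $t2=5+1=6
cmp $t2, 11  (cmp 6,11)
bne again: taken
sub $t4, $t4, $t2 → $t4=10-6=4
add $t4, $t4, $t2 → $t4=4+6=10
sub $t4, $t4, 1 → $t4=10-1=9
add $t2, $t2, 1 → $t2=6+1=7
cmp $t2, 11  (cmp 7,11)
bne again: taken
sub $t4, $t4, $t2 → $t4=9-7=2
add $t4, $t4, $t2 → $t4=2+7=9
sub $t4, $t4, 1 → $t4=9-1=8
add $t2, $t2, 1 → $t2=7+1=8
cmp $t2, 11  (cmp 8,11)
bne again: taken
sub $t4, $t4, $t2 → $t4=8-8=0
add $t4, $t4, $t2 → $t4=0+8=8
sub $t4, $t4, 1 → $t4=8-1=7
add $t2, $t2, 1 → $t2=8+1=9
cmp $t2, 11  (cmp 9,11)
bne again: taken
sub $t4, $t4, $t2 → $t4=7-9=-2
add $t4, $t4, $t2 → $t4=(-2)+9=7
sub $t4, $t4, 1 → $t4=7-1=6
add $t2, $t2, 1 → $t2=9+1=10
cmp $t2, 11  (cmp 10,11)
bne again: taken
sub $t4, $t4, $t2 → $t4=6-10=-4
add $t4, $t4, $t2 → $t4=(-4)+10=6
sub $t4, $t4, 1 → $t4=6-1=5
add $t2, $t2, 1 → $t2=10+1=11
cmp $t2, 11  (cmp 11,11)
bne again: not taken
add $t5, $t5, $t4 → $t5=2+5=7
halt.

7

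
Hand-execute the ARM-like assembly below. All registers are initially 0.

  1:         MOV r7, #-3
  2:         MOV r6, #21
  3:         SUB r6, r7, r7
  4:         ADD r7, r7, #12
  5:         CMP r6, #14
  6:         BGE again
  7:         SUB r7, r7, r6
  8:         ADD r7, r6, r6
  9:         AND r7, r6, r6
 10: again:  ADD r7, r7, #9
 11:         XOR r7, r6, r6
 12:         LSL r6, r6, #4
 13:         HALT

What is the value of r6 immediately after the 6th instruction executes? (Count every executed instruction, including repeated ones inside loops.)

after MOV r7, #-3: r7=-3
after MOV r6, #21: r6=21
after SUB r6, r7, r7: r6=(-3)-(-3)=0
after ADD r7, r7, #12: r7=(-3)+12=9
CMP r6, #14  (cmp 0,14)
BGE again: not taken
After step 6: r6 = 0.

0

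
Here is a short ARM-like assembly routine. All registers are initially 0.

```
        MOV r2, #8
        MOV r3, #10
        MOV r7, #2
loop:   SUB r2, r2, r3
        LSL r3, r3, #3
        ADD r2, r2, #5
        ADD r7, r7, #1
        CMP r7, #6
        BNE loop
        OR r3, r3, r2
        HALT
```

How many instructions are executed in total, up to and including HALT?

29

after MOV r2, #8: r2=8
after MOV r3, #10: r3=10
after MOV r7, #2: r7=2
after SUB r2, r2, r3: r2=8-10=-2
after LSL r3, r3, #3: r3=10<<3=80
after ADD r2, r2, #5: r2=(-2)+5=3
after ADD r7, r7, #1: r7=2+1=3
CMP r7, #6  (cmp 3,6)
BNE loop: taken
after SUB r2, r2, r3: r2=3-80=-77
after LSL r3, r3, #3: r3=80<<3=640
after ADD r2, r2, #5: r2=(-77)+5=-72
after ADD r7, r7, #1: r7=3+1=4
CMP r7, #6  (cmp 4,6)
BNE loop: taken
after SUB r2, r2, r3: r2=(-72)-640=-712
after LSL r3, r3, #3: r3=640<<3=5120
after ADD r2, r2, #5: r2=(-712)+5=-707
after ADD r7, r7, #1: r7=4+1=5
CMP r7, #6  (cmp 5,6)
BNE loop: taken
after SUB r2, r2, r3: r2=(-707)-5120=-5827
after LSL r3, r3, #3: r3=5120<<3=40960
after ADD r2, r2, #5: r2=(-5827)+5=-5822
after ADD r7, r7, #1: r7=5+1=6
CMP r7, #6  (cmp 6,6)
BNE loop: not taken
after OR r3, r3, r2: r3=40960|(-5822)=-5822
halt.
Total executed instructions: 29.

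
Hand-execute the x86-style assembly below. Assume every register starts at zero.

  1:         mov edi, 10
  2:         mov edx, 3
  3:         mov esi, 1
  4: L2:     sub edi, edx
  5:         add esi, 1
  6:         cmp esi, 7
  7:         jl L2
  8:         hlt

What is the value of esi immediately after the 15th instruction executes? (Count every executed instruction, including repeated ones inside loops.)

4

after mov edi, 10: edi=10
after mov edx, 3: edx=3
after mov esi, 1: esi=1
after sub edi, edx: edi=10-3=7
after add esi, 1: esi=1+1=2
cmp esi, 7  (cmp 2,7)
jl L2: taken
after sub edi, edx: edi=7-3=4
after add esi, 1: esi=2+1=3
cmp esi, 7  (cmp 3,7)
jl L2: taken
after sub edi, edx: edi=4-3=1
after add esi, 1: esi=3+1=4
cmp esi, 7  (cmp 4,7)
jl L2: taken
After step 15: esi = 4.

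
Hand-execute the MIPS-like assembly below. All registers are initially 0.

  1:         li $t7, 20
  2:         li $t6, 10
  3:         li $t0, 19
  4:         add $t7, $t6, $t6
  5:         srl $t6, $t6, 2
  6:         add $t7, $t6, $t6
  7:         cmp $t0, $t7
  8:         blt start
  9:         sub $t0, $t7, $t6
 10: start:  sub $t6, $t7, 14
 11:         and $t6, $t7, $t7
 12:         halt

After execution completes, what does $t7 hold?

4

after li $t7, 20: $t7=20
after li $t6, 10: $t6=10
after li $t0, 19: $t0=19
after add $t7, $t6, $t6: $t7=10+10=20
after srl $t6, $t6, 2: $t6=10>>2=2
after add $t7, $t6, $t6: $t7=2+2=4
cmp $t0, $t7  (cmp 19,4)
blt start: not taken
after sub $t0, $t7, $t6: $t0=4-2=2
after sub $t6, $t7, 14: $t6=4-14=-10
after and $t6, $t7, $t7: $t6=4&4=4
halt.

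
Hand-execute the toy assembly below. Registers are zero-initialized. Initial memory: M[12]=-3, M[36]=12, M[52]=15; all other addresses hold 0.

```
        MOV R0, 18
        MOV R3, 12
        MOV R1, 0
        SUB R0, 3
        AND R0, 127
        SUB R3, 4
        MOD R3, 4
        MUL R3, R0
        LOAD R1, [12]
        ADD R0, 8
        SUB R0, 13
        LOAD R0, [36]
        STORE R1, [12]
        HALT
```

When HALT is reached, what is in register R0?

12

MOV R0, 18 → R0=18
MOV R3, 12 → R3=12
MOV R1, 0 → R1=0
SUB R0, 3 → R0=18-3=15
AND R0, 127 → R0=15&127=15
SUB R3, 4 → R3=12-4=8
MOD R3, 4 → R3=8%4=0
MUL R3, R0 → R3=0*15=0
LOAD R1, [12] → R1=M[12]=-3
ADD R0, 8 → R0=15+8=23
SUB R0, 13 → R0=23-13=10
LOAD R0, [36] → R0=M[36]=12
STORE R1, [12] → M[12]=-3
halt.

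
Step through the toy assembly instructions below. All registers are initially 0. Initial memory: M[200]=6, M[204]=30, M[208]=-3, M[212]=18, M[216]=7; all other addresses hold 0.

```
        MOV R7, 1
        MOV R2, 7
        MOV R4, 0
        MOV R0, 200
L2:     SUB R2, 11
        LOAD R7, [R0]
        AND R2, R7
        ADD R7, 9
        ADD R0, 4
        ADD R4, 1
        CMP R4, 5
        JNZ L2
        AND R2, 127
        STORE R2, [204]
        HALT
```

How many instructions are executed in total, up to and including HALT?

R7=1
R2=7
R4=0
R0=200
R2=7-11=-4
R7=M[200]=6
R2=(-4)&6=4
R7=6+9=15
R0=200+4=204
R4=0+1=1
CMP R4, 5  (cmp 1,5)
JNZ L2: taken
R2=4-11=-7
R7=M[204]=30
R2=(-7)&30=24
R7=30+9=39
R0=204+4=208
R4=1+1=2
CMP R4, 5  (cmp 2,5)
JNZ L2: taken
R2=24-11=13
R7=M[208]=-3
R2=13&(-3)=13
R7=(-3)+9=6
R0=208+4=212
R4=2+1=3
CMP R4, 5  (cmp 3,5)
JNZ L2: taken
R2=13-11=2
R7=M[212]=18
R2=2&18=2
R7=18+9=27
R0=212+4=216
R4=3+1=4
CMP R4, 5  (cmp 4,5)
JNZ L2: taken
R2=2-11=-9
R7=M[216]=7
R2=(-9)&7=7
R7=7+9=16
R0=216+4=220
R4=4+1=5
CMP R4, 5  (cmp 5,5)
JNZ L2: not taken
R2=7&127=7
STORE R2, [204] → M[204]=7
halt.
Total executed instructions: 47.

47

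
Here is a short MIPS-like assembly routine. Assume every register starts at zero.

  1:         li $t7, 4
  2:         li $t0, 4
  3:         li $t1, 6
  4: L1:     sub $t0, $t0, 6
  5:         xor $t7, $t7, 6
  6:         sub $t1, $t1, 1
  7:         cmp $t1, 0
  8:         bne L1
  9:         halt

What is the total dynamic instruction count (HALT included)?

after li $t7, 4: $t7=4
after li $t0, 4: $t0=4
after li $t1, 6: $t1=6
after sub $t0, $t0, 6: $t0=4-6=-2
after xor $t7, $t7, 6: $t7=4^6=2
after sub $t1, $t1, 1: $t1=6-1=5
cmp $t1, 0  (cmp 5,0)
bne L1: taken
after sub $t0, $t0, 6: $t0=(-2)-6=-8
after xor $t7, $t7, 6: $t7=2^6=4
after sub $t1, $t1, 1: $t1=5-1=4
cmp $t1, 0  (cmp 4,0)
bne L1: taken
after sub $t0, $t0, 6: $t0=(-8)-6=-14
after xor $t7, $t7, 6: $t7=4^6=2
after sub $t1, $t1, 1: $t1=4-1=3
cmp $t1, 0  (cmp 3,0)
bne L1: taken
after sub $t0, $t0, 6: $t0=(-14)-6=-20
after xor $t7, $t7, 6: $t7=2^6=4
after sub $t1, $t1, 1: $t1=3-1=2
cmp $t1, 0  (cmp 2,0)
bne L1: taken
after sub $t0, $t0, 6: $t0=(-20)-6=-26
after xor $t7, $t7, 6: $t7=4^6=2
after sub $t1, $t1, 1: $t1=2-1=1
cmp $t1, 0  (cmp 1,0)
bne L1: taken
after sub $t0, $t0, 6: $t0=(-26)-6=-32
after xor $t7, $t7, 6: $t7=2^6=4
after sub $t1, $t1, 1: $t1=1-1=0
cmp $t1, 0  (cmp 0,0)
bne L1: not taken
halt.
Total executed instructions: 34.

34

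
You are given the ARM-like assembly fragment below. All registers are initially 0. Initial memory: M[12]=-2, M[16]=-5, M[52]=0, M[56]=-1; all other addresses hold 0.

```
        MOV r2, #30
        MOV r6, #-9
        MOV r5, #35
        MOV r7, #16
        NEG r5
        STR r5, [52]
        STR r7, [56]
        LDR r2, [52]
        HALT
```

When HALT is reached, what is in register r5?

-35

r2=30
r6=-9
r5=35
r7=16
r5=-(35)=-35
STR r5, [52] → M[52]=-35
STR r7, [56] → M[56]=16
r2=M[52]=-35
halt.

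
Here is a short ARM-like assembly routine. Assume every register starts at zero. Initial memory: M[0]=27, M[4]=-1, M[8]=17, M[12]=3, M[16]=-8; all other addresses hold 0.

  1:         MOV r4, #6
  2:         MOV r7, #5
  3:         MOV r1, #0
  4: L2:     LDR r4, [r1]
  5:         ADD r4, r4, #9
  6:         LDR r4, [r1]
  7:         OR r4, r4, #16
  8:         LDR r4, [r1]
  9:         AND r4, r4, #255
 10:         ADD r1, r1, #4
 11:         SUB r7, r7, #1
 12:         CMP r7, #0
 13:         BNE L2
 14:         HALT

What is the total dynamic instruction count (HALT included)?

54

MOV r4, #6 → r4=6
MOV r7, #5 → r7=5
MOV r1, #0 → r1=0
LDR r4, [r1] → r4=M[0]=27
ADD r4, r4, #9 → r4=27+9=36
LDR r4, [r1] → r4=M[0]=27
OR r4, r4, #16 → r4=27|16=27
LDR r4, [r1] → r4=M[0]=27
AND r4, r4, #255 → r4=27&255=27
ADD r1, r1, #4 → r1=0+4=4
SUB r7, r7, #1 → r7=5-1=4
CMP r7, #0  (cmp 4,0)
BNE L2: taken
LDR r4, [r1] → r4=M[4]=-1
ADD r4, r4, #9 → r4=(-1)+9=8
LDR r4, [r1] → r4=M[4]=-1
OR r4, r4, #16 → r4=(-1)|16=-1
LDR r4, [r1] → r4=M[4]=-1
AND r4, r4, #255 → r4=(-1)&255=255
ADD r1, r1, #4 → r1=4+4=8
SUB r7, r7, #1 → r7=4-1=3
CMP r7, #0  (cmp 3,0)
BNE L2: taken
LDR r4, [r1] → r4=M[8]=17
ADD r4, r4, #9 → r4=17+9=26
LDR r4, [r1] → r4=M[8]=17
OR r4, r4, #16 → r4=17|16=17
LDR r4, [r1] → r4=M[8]=17
AND r4, r4, #255 → r4=17&255=17
ADD r1, r1, #4 → r1=8+4=12
SUB r7, r7, #1 → r7=3-1=2
CMP r7, #0  (cmp 2,0)
BNE L2: taken
LDR r4, [r1] → r4=M[12]=3
ADD r4, r4, #9 → r4=3+9=12
LDR r4, [r1] → r4=M[12]=3
OR r4, r4, #16 → r4=3|16=19
LDR r4, [r1] → r4=M[12]=3
AND r4, r4, #255 → r4=3&255=3
ADD r1, r1, #4 → r1=12+4=16
SUB r7, r7, #1 → r7=2-1=1
CMP r7, #0  (cmp 1,0)
BNE L2: taken
LDR r4, [r1] → r4=M[16]=-8
ADD r4, r4, #9 → r4=(-8)+9=1
LDR r4, [r1] → r4=M[16]=-8
OR r4, r4, #16 → r4=(-8)|16=-8
LDR r4, [r1] → r4=M[16]=-8
AND r4, r4, #255 → r4=(-8)&255=248
ADD r1, r1, #4 → r1=16+4=20
SUB r7, r7, #1 → r7=1-1=0
CMP r7, #0  (cmp 0,0)
BNE L2: not taken
halt.
Total executed instructions: 54.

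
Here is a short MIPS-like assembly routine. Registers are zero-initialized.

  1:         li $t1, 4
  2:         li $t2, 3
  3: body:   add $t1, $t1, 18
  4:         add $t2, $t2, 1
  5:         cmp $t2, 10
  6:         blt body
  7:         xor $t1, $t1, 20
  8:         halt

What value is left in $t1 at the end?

150

li $t1, 4 → $t1=4
li $t2, 3 → $t2=3
add $t1, $t1, 18 → $t1=4+18=22
add $t2, $t2, 1 → $t2=3+1=4
cmp $t2, 10  (cmp 4,10)
blt body: taken
add $t1, $t1, 18 → $t1=22+18=40
add $t2, $t2, 1 → $t2=4+1=5
cmp $t2, 10  (cmp 5,10)
blt body: taken
add $t1, $t1, 18 → $t1=40+18=58
add $t2, $t2, 1 → $t2=5+1=6
cmp $t2, 10  (cmp 6,10)
blt body: taken
add $t1, $t1, 18 → $t1=58+18=76
add $t2, $t2, 1 → $t2=6+1=7
cmp $t2, 10  (cmp 7,10)
blt body: taken
add $t1, $t1, 18 → $t1=76+18=94
add $t2, $t2, 1 → $t2=7+1=8
cmp $t2, 10  (cmp 8,10)
blt body: taken
add $t1, $t1, 18 → $t1=94+18=112
add $t2, $t2, 1 → $t2=8+1=9
cmp $t2, 10  (cmp 9,10)
blt body: taken
add $t1, $t1, 18 → $t1=112+18=130
add $t2, $t2, 1 → $t2=9+1=10
cmp $t2, 10  (cmp 10,10)
blt body: not taken
xor $t1, $t1, 20 → $t1=130^20=150
halt.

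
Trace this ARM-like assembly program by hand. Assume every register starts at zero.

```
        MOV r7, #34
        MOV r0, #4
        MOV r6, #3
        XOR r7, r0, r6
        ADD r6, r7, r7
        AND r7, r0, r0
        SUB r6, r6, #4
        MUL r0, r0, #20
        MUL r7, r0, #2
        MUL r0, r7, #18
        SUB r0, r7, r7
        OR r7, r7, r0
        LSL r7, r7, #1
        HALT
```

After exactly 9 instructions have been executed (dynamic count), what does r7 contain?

after MOV r7, #34: r7=34
after MOV r0, #4: r0=4
after MOV r6, #3: r6=3
after XOR r7, r0, r6: r7=4^3=7
after ADD r6, r7, r7: r6=7+7=14
after AND r7, r0, r0: r7=4&4=4
after SUB r6, r6, #4: r6=14-4=10
after MUL r0, r0, #20: r0=4*20=80
after MUL r7, r0, #2: r7=80*2=160
After step 9: r7 = 160.

160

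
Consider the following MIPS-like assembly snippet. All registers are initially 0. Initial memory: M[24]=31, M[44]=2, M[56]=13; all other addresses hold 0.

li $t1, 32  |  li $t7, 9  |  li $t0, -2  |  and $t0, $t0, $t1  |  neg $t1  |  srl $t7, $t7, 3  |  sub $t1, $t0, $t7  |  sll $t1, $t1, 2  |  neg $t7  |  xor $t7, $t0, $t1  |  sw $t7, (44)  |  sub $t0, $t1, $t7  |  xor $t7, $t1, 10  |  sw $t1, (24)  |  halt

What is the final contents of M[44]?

92

$t1=32
$t7=9
$t0=-2
$t0=(-2)&32=32
$t1=-(32)=-32
$t7=9>>3=1
$t1=32-1=31
$t1=31<<2=124
$t7=-(1)=-1
$t7=32^124=92
sw $t7, (44) → M[44]=92
$t0=124-92=32
$t7=124^10=118
sw $t1, (24) → M[24]=124
halt.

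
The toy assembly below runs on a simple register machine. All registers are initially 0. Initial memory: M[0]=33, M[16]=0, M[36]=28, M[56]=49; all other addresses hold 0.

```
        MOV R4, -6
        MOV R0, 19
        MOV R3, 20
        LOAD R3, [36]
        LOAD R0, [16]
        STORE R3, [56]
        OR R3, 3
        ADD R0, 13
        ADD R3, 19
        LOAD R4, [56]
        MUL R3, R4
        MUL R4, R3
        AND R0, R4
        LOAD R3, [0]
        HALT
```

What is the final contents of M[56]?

after MOV R4, -6: R4=-6
after MOV R0, 19: R0=19
after MOV R3, 20: R3=20
after LOAD R3, [36]: R3=M[36]=28
after LOAD R0, [16]: R0=M[16]=0
STORE R3, [56] → M[56]=28
after OR R3, 3: R3=28|3=31
after ADD R0, 13: R0=0+13=13
after ADD R3, 19: R3=31+19=50
after LOAD R4, [56]: R4=M[56]=28
after MUL R3, R4: R3=50*28=1400
after MUL R4, R3: R4=28*1400=39200
after AND R0, R4: R0=13&39200=0
after LOAD R3, [0]: R3=M[0]=33
halt.

28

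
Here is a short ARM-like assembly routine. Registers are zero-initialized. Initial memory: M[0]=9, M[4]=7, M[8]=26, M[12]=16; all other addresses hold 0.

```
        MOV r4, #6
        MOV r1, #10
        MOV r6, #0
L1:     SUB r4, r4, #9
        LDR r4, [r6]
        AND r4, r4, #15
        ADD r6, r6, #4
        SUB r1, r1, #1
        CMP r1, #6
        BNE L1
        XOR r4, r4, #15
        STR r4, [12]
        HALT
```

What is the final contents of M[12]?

15

MOV r4, #6 → r4=6
MOV r1, #10 → r1=10
MOV r6, #0 → r6=0
SUB r4, r4, #9 → r4=6-9=-3
LDR r4, [r6] → r4=M[0]=9
AND r4, r4, #15 → r4=9&15=9
ADD r6, r6, #4 → r6=0+4=4
SUB r1, r1, #1 → r1=10-1=9
CMP r1, #6  (cmp 9,6)
BNE L1: taken
SUB r4, r4, #9 → r4=9-9=0
LDR r4, [r6] → r4=M[4]=7
AND r4, r4, #15 → r4=7&15=7
ADD r6, r6, #4 → r6=4+4=8
SUB r1, r1, #1 → r1=9-1=8
CMP r1, #6  (cmp 8,6)
BNE L1: taken
SUB r4, r4, #9 → r4=7-9=-2
LDR r4, [r6] → r4=M[8]=26
AND r4, r4, #15 → r4=26&15=10
ADD r6, r6, #4 → r6=8+4=12
SUB r1, r1, #1 → r1=8-1=7
CMP r1, #6  (cmp 7,6)
BNE L1: taken
SUB r4, r4, #9 → r4=10-9=1
LDR r4, [r6] → r4=M[12]=16
AND r4, r4, #15 → r4=16&15=0
ADD r6, r6, #4 → r6=12+4=16
SUB r1, r1, #1 → r1=7-1=6
CMP r1, #6  (cmp 6,6)
BNE L1: not taken
XOR r4, r4, #15 → r4=0^15=15
STR r4, [12] → M[12]=15
halt.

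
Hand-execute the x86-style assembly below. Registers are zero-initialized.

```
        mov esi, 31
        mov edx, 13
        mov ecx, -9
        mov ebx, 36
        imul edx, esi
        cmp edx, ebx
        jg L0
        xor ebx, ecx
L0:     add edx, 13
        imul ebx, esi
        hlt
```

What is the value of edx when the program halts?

mov esi, 31 → esi=31
mov edx, 13 → edx=13
mov ecx, -9 → ecx=-9
mov ebx, 36 → ebx=36
imul edx, esi → edx=13*31=403
cmp edx, ebx  (cmp 403,36)
jg L0: taken
add edx, 13 → edx=403+13=416
imul ebx, esi → ebx=36*31=1116
halt.

416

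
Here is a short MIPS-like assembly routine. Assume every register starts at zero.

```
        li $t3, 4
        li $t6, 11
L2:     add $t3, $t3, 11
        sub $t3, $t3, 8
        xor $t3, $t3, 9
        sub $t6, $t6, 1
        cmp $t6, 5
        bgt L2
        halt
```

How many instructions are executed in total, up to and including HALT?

li $t3, 4 → $t3=4
li $t6, 11 → $t6=11
add $t3, $t3, 11 → $t3=4+11=15
sub $t3, $t3, 8 → $t3=15-8=7
xor $t3, $t3, 9 → $t3=7^9=14
sub $t6, $t6, 1 → $t6=11-1=10
cmp $t6, 5  (cmp 10,5)
bgt L2: taken
add $t3, $t3, 11 → $t3=14+11=25
sub $t3, $t3, 8 → $t3=25-8=17
xor $t3, $t3, 9 → $t3=17^9=24
sub $t6, $t6, 1 → $t6=10-1=9
cmp $t6, 5  (cmp 9,5)
bgt L2: taken
add $t3, $t3, 11 → $t3=24+11=35
sub $t3, $t3, 8 → $t3=35-8=27
xor $t3, $t3, 9 → $t3=27^9=18
sub $t6, $t6, 1 → $t6=9-1=8
cmp $t6, 5  (cmp 8,5)
bgt L2: taken
add $t3, $t3, 11 → $t3=18+11=29
sub $t3, $t3, 8 → $t3=29-8=21
xor $t3, $t3, 9 → $t3=21^9=28
sub $t6, $t6, 1 → $t6=8-1=7
cmp $t6, 5  (cmp 7,5)
bgt L2: taken
add $t3, $t3, 11 → $t3=28+11=39
sub $t3, $t3, 8 → $t3=39-8=31
xor $t3, $t3, 9 → $t3=31^9=22
sub $t6, $t6, 1 → $t6=7-1=6
cmp $t6, 5  (cmp 6,5)
bgt L2: taken
add $t3, $t3, 11 → $t3=22+11=33
sub $t3, $t3, 8 → $t3=33-8=25
xor $t3, $t3, 9 → $t3=25^9=16
sub $t6, $t6, 1 → $t6=6-1=5
cmp $t6, 5  (cmp 5,5)
bgt L2: not taken
halt.
Total executed instructions: 39.

39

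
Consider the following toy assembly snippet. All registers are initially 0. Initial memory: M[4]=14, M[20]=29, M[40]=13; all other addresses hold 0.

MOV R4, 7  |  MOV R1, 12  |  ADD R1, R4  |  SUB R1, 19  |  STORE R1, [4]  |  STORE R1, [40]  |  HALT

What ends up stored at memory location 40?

after MOV R4, 7: R4=7
after MOV R1, 12: R1=12
after ADD R1, R4: R1=12+7=19
after SUB R1, 19: R1=19-19=0
STORE R1, [4] → M[4]=0
STORE R1, [40] → M[40]=0
halt.

0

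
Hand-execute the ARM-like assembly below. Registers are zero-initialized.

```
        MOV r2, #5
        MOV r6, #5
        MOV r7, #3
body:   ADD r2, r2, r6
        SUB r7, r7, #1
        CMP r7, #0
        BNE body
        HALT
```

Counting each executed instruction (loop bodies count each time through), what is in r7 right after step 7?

2

MOV r2, #5 → r2=5
MOV r6, #5 → r6=5
MOV r7, #3 → r7=3
ADD r2, r2, r6 → r2=5+5=10
SUB r7, r7, #1 → r7=3-1=2
CMP r7, #0  (cmp 2,0)
BNE body: taken
After step 7: r7 = 2.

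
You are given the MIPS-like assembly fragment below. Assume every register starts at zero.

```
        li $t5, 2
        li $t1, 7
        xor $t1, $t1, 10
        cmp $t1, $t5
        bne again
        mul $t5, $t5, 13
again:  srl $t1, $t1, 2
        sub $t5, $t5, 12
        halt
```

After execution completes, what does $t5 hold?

-10

li $t5, 2 → $t5=2
li $t1, 7 → $t1=7
xor $t1, $t1, 10 → $t1=7^10=13
cmp $t1, $t5  (cmp 13,2)
bne again: taken
srl $t1, $t1, 2 → $t1=13>>2=3
sub $t5, $t5, 12 → $t5=2-12=-10
halt.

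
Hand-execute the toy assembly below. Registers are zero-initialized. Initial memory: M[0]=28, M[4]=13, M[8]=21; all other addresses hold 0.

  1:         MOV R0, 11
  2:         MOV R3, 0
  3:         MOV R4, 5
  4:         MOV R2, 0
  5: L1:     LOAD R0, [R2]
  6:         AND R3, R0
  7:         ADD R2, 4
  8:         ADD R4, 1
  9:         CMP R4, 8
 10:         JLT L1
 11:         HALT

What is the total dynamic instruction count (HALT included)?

23

after MOV R0, 11: R0=11
after MOV R3, 0: R3=0
after MOV R4, 5: R4=5
after MOV R2, 0: R2=0
after LOAD R0, [R2]: R0=M[0]=28
after AND R3, R0: R3=0&28=0
after ADD R2, 4: R2=0+4=4
after ADD R4, 1: R4=5+1=6
CMP R4, 8  (cmp 6,8)
JLT L1: taken
after LOAD R0, [R2]: R0=M[4]=13
after AND R3, R0: R3=0&13=0
after ADD R2, 4: R2=4+4=8
after ADD R4, 1: R4=6+1=7
CMP R4, 8  (cmp 7,8)
JLT L1: taken
after LOAD R0, [R2]: R0=M[8]=21
after AND R3, R0: R3=0&21=0
after ADD R2, 4: R2=8+4=12
after ADD R4, 1: R4=7+1=8
CMP R4, 8  (cmp 8,8)
JLT L1: not taken
halt.
Total executed instructions: 23.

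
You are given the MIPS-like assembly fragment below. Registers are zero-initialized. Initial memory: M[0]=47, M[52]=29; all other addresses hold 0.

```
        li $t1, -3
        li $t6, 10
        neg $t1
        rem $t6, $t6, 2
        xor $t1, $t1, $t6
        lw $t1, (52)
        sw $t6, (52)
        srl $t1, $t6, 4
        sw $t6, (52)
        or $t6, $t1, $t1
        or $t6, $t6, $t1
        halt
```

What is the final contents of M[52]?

0

$t1=-3
$t6=10
$t1=-(-3)=3
$t6=10%2=0
$t1=3^0=3
$t1=M[52]=29
sw $t6, (52) → M[52]=0
$t1=0>>4=0
sw $t6, (52) → M[52]=0
$t6=0|0=0
$t6=0|0=0
halt.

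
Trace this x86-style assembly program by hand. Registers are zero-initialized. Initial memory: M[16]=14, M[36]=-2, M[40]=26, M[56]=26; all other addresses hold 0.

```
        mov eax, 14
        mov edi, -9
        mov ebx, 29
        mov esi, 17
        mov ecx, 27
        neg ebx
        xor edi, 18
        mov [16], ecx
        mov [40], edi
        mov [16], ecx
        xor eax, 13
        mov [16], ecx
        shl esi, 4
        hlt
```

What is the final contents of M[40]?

after mov eax, 14: eax=14
after mov edi, -9: edi=-9
after mov ebx, 29: ebx=29
after mov esi, 17: esi=17
after mov ecx, 27: ecx=27
after neg ebx: ebx=-(29)=-29
after xor edi, 18: edi=(-9)^18=-27
mov [16], ecx → M[16]=27
mov [40], edi → M[40]=-27
mov [16], ecx → M[16]=27
after xor eax, 13: eax=14^13=3
mov [16], ecx → M[16]=27
after shl esi, 4: esi=17<<4=272
halt.

-27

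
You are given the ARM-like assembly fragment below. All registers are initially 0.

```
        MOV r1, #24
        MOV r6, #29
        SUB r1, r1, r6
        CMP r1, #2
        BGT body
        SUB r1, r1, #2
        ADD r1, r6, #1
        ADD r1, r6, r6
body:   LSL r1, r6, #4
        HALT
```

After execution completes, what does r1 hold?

464

after MOV r1, #24: r1=24
after MOV r6, #29: r6=29
after SUB r1, r1, r6: r1=24-29=-5
CMP r1, #2  (cmp -5,2)
BGT body: not taken
after SUB r1, r1, #2: r1=(-5)-2=-7
after ADD r1, r6, #1: r1=29+1=30
after ADD r1, r6, r6: r1=29+29=58
after LSL r1, r6, #4: r1=29<<4=464
halt.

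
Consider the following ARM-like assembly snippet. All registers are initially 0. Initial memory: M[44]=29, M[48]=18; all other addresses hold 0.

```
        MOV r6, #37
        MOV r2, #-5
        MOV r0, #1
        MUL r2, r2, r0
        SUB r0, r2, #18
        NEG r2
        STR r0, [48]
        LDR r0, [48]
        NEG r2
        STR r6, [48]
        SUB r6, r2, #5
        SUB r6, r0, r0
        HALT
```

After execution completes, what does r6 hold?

0

r6=37
r2=-5
r0=1
r2=(-5)*1=-5
r0=(-5)-18=-23
r2=-(-5)=5
STR r0, [48] → M[48]=-23
r0=M[48]=-23
r2=-(5)=-5
STR r6, [48] → M[48]=37
r6=(-5)-5=-10
r6=(-23)-(-23)=0
halt.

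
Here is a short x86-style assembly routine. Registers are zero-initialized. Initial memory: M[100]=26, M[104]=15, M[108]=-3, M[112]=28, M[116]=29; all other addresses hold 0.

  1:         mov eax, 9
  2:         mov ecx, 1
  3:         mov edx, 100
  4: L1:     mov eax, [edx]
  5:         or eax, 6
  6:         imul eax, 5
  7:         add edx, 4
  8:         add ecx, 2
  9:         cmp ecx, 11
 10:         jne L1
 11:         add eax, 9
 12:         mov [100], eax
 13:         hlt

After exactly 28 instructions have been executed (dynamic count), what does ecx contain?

eax=9
ecx=1
edx=100
eax=M[100]=26
eax=26|6=30
eax=30*5=150
edx=100+4=104
ecx=1+2=3
cmp ecx, 11  (cmp 3,11)
jne L1: taken
eax=M[104]=15
eax=15|6=15
eax=15*5=75
edx=104+4=108
ecx=3+2=5
cmp ecx, 11  (cmp 5,11)
jne L1: taken
eax=M[108]=-3
eax=(-3)|6=-1
eax=(-1)*5=-5
edx=108+4=112
ecx=5+2=7
cmp ecx, 11  (cmp 7,11)
jne L1: taken
eax=M[112]=28
eax=28|6=30
eax=30*5=150
edx=112+4=116
After step 28: ecx = 7.

7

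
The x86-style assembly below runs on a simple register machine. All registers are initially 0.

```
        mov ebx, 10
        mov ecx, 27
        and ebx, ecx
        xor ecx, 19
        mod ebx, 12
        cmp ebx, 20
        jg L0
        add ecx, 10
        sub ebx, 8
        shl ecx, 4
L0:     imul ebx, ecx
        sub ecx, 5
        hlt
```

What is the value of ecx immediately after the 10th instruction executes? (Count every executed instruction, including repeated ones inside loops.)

mov ebx, 10 → ebx=10
mov ecx, 27 → ecx=27
and ebx, ecx → ebx=10&27=10
xor ecx, 19 → ecx=27^19=8
mod ebx, 12 → ebx=10%12=10
cmp ebx, 20  (cmp 10,20)
jg L0: not taken
add ecx, 10 → ecx=8+10=18
sub ebx, 8 → ebx=10-8=2
shl ecx, 4 → ecx=18<<4=288
After step 10: ecx = 288.

288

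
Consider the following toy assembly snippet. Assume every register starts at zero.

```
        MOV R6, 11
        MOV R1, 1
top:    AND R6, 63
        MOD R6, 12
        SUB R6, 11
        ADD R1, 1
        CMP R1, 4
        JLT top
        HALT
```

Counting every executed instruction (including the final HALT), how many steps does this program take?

MOV R6, 11 → R6=11
MOV R1, 1 → R1=1
AND R6, 63 → R6=11&63=11
MOD R6, 12 → R6=11%12=11
SUB R6, 11 → R6=11-11=0
ADD R1, 1 → R1=1+1=2
CMP R1, 4  (cmp 2,4)
JLT top: taken
AND R6, 63 → R6=0&63=0
MOD R6, 12 → R6=0%12=0
SUB R6, 11 → R6=0-11=-11
ADD R1, 1 → R1=2+1=3
CMP R1, 4  (cmp 3,4)
JLT top: taken
AND R6, 63 → R6=(-11)&63=53
MOD R6, 12 → R6=53%12=5
SUB R6, 11 → R6=5-11=-6
ADD R1, 1 → R1=3+1=4
CMP R1, 4  (cmp 4,4)
JLT top: not taken
halt.
Total executed instructions: 21.

21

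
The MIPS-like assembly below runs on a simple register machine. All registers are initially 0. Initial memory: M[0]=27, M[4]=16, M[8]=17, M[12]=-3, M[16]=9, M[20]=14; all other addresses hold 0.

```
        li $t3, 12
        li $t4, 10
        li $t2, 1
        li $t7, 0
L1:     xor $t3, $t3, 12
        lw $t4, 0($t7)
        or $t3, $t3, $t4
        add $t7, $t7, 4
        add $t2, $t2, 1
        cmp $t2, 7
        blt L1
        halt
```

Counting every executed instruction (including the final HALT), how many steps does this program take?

47

after li $t3, 12: $t3=12
after li $t4, 10: $t4=10
after li $t2, 1: $t2=1
after li $t7, 0: $t7=0
after xor $t3, $t3, 12: $t3=12^12=0
after lw $t4, 0($t7): $t4=M[0]=27
after or $t3, $t3, $t4: $t3=0|27=27
after add $t7, $t7, 4: $t7=0+4=4
after add $t2, $t2, 1: $t2=1+1=2
cmp $t2, 7  (cmp 2,7)
blt L1: taken
after xor $t3, $t3, 12: $t3=27^12=23
after lw $t4, 0($t7): $t4=M[4]=16
after or $t3, $t3, $t4: $t3=23|16=23
after add $t7, $t7, 4: $t7=4+4=8
after add $t2, $t2, 1: $t2=2+1=3
cmp $t2, 7  (cmp 3,7)
blt L1: taken
after xor $t3, $t3, 12: $t3=23^12=27
after lw $t4, 0($t7): $t4=M[8]=17
after or $t3, $t3, $t4: $t3=27|17=27
after add $t7, $t7, 4: $t7=8+4=12
after add $t2, $t2, 1: $t2=3+1=4
cmp $t2, 7  (cmp 4,7)
blt L1: taken
after xor $t3, $t3, 12: $t3=27^12=23
after lw $t4, 0($t7): $t4=M[12]=-3
after or $t3, $t3, $t4: $t3=23|(-3)=-1
after add $t7, $t7, 4: $t7=12+4=16
after add $t2, $t2, 1: $t2=4+1=5
cmp $t2, 7  (cmp 5,7)
blt L1: taken
after xor $t3, $t3, 12: $t3=(-1)^12=-13
after lw $t4, 0($t7): $t4=M[16]=9
after or $t3, $t3, $t4: $t3=(-13)|9=-5
after add $t7, $t7, 4: $t7=16+4=20
after add $t2, $t2, 1: $t2=5+1=6
cmp $t2, 7  (cmp 6,7)
blt L1: taken
after xor $t3, $t3, 12: $t3=(-5)^12=-9
after lw $t4, 0($t7): $t4=M[20]=14
after or $t3, $t3, $t4: $t3=(-9)|14=-1
after add $t7, $t7, 4: $t7=20+4=24
after add $t2, $t2, 1: $t2=6+1=7
cmp $t2, 7  (cmp 7,7)
blt L1: not taken
halt.
Total executed instructions: 47.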